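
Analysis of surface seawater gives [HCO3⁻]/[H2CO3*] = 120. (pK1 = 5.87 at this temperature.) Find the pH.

pH = 7.95

From K1 = [H⁺][HCO3⁻]/[H2CO3*]:  pH = pK1 + log₁₀([HCO3⁻]/[H2CO3*])
log₁₀(120) = +2.079
pH = 5.87 + (+2.079) = 7.95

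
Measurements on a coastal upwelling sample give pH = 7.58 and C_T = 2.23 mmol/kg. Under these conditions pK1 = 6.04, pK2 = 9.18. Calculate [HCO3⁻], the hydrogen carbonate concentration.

α₁ = 1 / (1 + [H⁺]/K1 + K2/[H⁺]) = 1 / (1 + 10^-1.54 + 10^-1.60)
   = 1 / (1 + 0.028840 + 0.025119) = 1/1.0540 = 0.9488
[HCO3⁻] = α₁ × DIC = 0.9488 × 2.23 = 2.12 mmol/kg

[HCO3⁻] = 2.12 mmol/kg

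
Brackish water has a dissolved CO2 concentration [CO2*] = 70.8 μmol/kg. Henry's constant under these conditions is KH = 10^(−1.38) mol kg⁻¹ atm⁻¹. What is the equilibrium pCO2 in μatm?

KH = 10^(−1.38) = 4.169×10^-2 mol kg⁻¹ atm⁻¹
pCO2 = [CO2*]/KH = 70.8×10^-6 / 4.169×10^-2 = 1.70×10^-3 atm = 1700 μatm

pCO2 = 1700 μatm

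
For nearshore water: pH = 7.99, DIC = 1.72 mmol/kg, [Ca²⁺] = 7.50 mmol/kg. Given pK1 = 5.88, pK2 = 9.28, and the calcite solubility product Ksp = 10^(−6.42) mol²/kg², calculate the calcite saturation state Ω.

Ω = 1.64

α₂ = 1 / (1 + [H⁺]/K2 + [H⁺]²/(K1K2)) = 1 / (1 + 10^+1.29 + 10^-0.82)
   = 1 / (1 + 19.498 + 0.15136) = 1/20.650 = 0.04843
[CO3²⁻] = α₂ × DIC = 0.04843 × 1.72 = 0.08329 mmol/kg
Ksp = 10^(−6.42) = 3.802×10^-7
Ω = [Ca²⁺][CO3²⁻]/Ksp = (7.50×10^-3)(8.329×10^-5) / 3.802×10^-7 = 1.64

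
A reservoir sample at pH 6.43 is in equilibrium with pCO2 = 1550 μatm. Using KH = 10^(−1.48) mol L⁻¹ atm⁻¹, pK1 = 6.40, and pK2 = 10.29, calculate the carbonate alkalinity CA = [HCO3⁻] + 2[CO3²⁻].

[CO2*] = KH · pCO2 = 10^(−1.48) × 1550×10^-6 = 5.133×10^-5 mol/L
α₀ = 1/(1 + K1/[H⁺] + K1K2/[H⁺]²) = 1/(1 + 10^+0.03 + 10^-3.83) = 0.4827
DIC = [CO2*]/α₀ = 5.133×10^-5 / 0.4827 = 0.1063 mmol/L
CA = (α₁ + 2α₂)·DIC = (0.5172 + 2×7.140×10^-5) × 0.1063 = 0.0550 mmol/L

CA = 0.0550 mmol/L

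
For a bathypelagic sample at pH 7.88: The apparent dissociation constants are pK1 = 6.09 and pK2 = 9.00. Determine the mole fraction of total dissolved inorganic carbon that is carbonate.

α₂ = 1 / (1 + [H⁺]/K2 + [H⁺]²/(K1K2)) = 1 / (1 + 10^+1.12 + 10^-0.67)
   = 1 / (1 + 13.183 + 0.21380) = 1/14.396 = 0.06946

α₂ = 0.0695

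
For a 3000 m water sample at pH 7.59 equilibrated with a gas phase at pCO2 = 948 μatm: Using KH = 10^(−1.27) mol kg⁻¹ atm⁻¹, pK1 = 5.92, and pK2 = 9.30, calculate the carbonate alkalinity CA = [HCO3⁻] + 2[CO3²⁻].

CA = 2.47 mmol/kg

[CO2*] = KH · pCO2 = 10^(−1.27) × 948×10^-6 = 5.091×10^-5 mol/kg
α₀ = 1/(1 + K1/[H⁺] + K1K2/[H⁺]²) = 1/(1 + 10^+1.67 + 10^-0.04) = 0.02054
DIC = [CO2*]/α₀ = 5.091×10^-5 / 0.02054 = 2.479 mmol/kg
CA = (α₁ + 2α₂)·DIC = (0.9607 + 2×0.01873) × 2.479 = 2.47 mmol/kg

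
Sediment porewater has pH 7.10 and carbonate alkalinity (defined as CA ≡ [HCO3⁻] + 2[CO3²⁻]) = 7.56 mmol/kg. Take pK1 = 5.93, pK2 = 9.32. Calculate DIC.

CA = [HCO3⁻] + 2[CO3²⁻] = (α₁ + 2α₂)·DIC
At pH 7.10: [H⁺]/K1 = 10^-1.17 = 0.067608, K2/[H⁺] = 10^-2.22 = 0.0060256
α₁ = 1/(1 + 0.067608 + 0.0060256) = 1/1.0736 = 0.9314; α₂ = α₁·K2/[H⁺] = 0.005612
α₁ + 2α₂ = 0.9426
DIC = CA / (α₁ + 2α₂) = 7.56 / 0.9426 = 8.02 mmol/kg

DIC = 8.02 mmol/kg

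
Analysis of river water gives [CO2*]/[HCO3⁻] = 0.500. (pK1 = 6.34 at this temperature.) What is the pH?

From K1 = [H⁺][HCO3⁻]/[CO2*]:  pH = pK1 − log₁₀([CO2*]/[HCO3⁻])
log₁₀(0.500) = -0.301
pH = 6.34 − (-0.301) = 6.64

pH = 6.64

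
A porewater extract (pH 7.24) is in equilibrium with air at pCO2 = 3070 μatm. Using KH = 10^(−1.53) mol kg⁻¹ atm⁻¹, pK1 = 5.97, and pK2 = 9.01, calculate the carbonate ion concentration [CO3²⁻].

[CO2*] = KH · pCO2 = 10^(−1.53) × 3070×10^-6 = 9.060×10^-5 mol/kg
α₀ = 1/(1 + K1/[H⁺] + K1K2/[H⁺]²) = 1/(1 + 10^+1.27 + 10^-0.50) = 0.05016
DIC = [CO2*]/α₀ = 9.060×10^-5 / 0.05016 = 1.806 mmol/kg
[CO3²⁻] = α₂·DIC; α₂ = 0.01586, so [CO3²⁻] = 0.01586 × 1.806 = 0.0287 mmol/kg

[CO3²⁻] = 0.0287 mmol/kg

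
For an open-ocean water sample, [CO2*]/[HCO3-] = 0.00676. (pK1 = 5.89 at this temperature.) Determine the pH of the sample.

pH = 8.06

From K1 = [H⁺][HCO3-]/[CO2*]:  pH = pK1 − log₁₀([CO2*]/[HCO3-])
log₁₀(0.00676) = -2.170
pH = 5.89 − (-2.170) = 8.06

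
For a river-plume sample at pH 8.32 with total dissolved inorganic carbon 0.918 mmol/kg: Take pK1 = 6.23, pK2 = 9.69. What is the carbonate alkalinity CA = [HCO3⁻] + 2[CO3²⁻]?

CA = 0.948 mmol/kg

CA = [HCO3⁻] + 2[CO3²⁻] = (α₁ + 2α₂)·DIC
At pH 8.32: [H⁺]/K1 = 10^-2.09 = 0.0081283, K2/[H⁺] = 10^-1.37 = 0.042658
α₁ = 1/(1 + 0.0081283 + 0.042658) = 1/1.0508 = 0.9517; α₂ = α₁·K2/[H⁺] = 0.04060
α₁ + 2α₂ = 1.0329
CA = 1.0329 × 0.918 = 0.948 mmol/kg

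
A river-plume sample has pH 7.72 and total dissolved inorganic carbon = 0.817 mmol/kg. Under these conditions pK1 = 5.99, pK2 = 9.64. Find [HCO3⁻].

α₁ = 1 / (1 + [H⁺]/K1 + K2/[H⁺]) = 1 / (1 + 10^-1.73 + 10^-1.92)
   = 1 / (1 + 0.018621 + 0.012023) = 1/1.0306 = 0.9703
[HCO3⁻] = α₁ × DIC = 0.9703 × 0.817 = 0.793 mmol/kg

[HCO3⁻] = 0.793 mmol/kg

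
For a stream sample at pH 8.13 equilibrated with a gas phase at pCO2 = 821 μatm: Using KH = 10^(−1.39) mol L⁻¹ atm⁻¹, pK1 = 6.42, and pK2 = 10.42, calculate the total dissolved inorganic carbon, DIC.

[CO2*] = KH · pCO2 = 10^(−1.39) × 821×10^-6 = 3.345×10^-5 mol/L
α₀ = 1/(1 + K1/[H⁺] + K1K2/[H⁺]²) = 1/(1 + 10^+1.71 + 10^-0.58) = 0.01903
DIC = [CO2*]/α₀ = 3.345×10^-5 / 0.01903 = 1.76 mmol/L

DIC = 1.76 mmol/L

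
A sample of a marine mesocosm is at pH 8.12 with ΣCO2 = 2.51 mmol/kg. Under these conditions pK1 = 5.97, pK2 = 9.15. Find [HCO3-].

α₁ = 1 / (1 + [H⁺]/K1 + K2/[H⁺]) = 1 / (1 + 10^-2.15 + 10^-1.03)
   = 1 / (1 + 0.0070795 + 0.093325) = 1/1.1004 = 0.9088
[HCO3⁻] = α₁ × DIC = 0.9088 × 2.51 = 2.28 mmol/kg

[HCO3⁻] = 2.28 mmol/kg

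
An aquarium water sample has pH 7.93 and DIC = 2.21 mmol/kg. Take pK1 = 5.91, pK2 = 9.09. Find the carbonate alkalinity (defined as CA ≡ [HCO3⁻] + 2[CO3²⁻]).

CA = [HCO3⁻] + 2[CO3²⁻] = (α₁ + 2α₂)·DIC
At pH 7.93: [H⁺]/K1 = 10^-2.02 = 0.0095499, K2/[H⁺] = 10^-1.16 = 0.069183
α₁ = 1/(1 + 0.0095499 + 0.069183) = 1/1.0787 = 0.9270; α₂ = α₁·K2/[H⁺] = 0.06413
α₁ + 2α₂ = 1.0553
CA = 1.0553 × 2.21 = 2.33 mmol/kg

CA = 2.33 mmol/kg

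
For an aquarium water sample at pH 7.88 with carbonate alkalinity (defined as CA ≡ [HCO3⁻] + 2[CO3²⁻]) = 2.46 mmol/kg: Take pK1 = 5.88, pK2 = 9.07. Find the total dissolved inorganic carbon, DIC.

DIC = 2.34 mmol/kg

CA = [HCO3⁻] + 2[CO3²⁻] = (α₁ + 2α₂)·DIC
At pH 7.88: [H⁺]/K1 = 10^-2.00 = 0.010000, K2/[H⁺] = 10^-1.19 = 0.064565
α₁ = 1/(1 + 0.010000 + 0.064565) = 1/1.0746 = 0.9306; α₂ = α₁·K2/[H⁺] = 0.06009
α₁ + 2α₂ = 1.0508
DIC = CA / (α₁ + 2α₂) = 2.46 / 1.0508 = 2.34 mmol/kg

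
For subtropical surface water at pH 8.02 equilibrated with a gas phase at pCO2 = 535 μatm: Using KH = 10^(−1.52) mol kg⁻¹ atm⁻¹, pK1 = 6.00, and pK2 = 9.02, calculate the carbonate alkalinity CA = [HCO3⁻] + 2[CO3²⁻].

[CO2*] = KH · pCO2 = 10^(−1.52) × 535×10^-6 = 1.616×10^-5 mol/kg
α₀ = 1/(1 + K1/[H⁺] + K1K2/[H⁺]²) = 1/(1 + 10^+2.02 + 10^+1.02) = 0.008607
DIC = [CO2*]/α₀ = 1.616×10^-5 / 0.008607 = 1.877 mmol/kg
CA = (α₁ + 2α₂)·DIC = (0.9013 + 2×0.09013) × 1.877 = 2.03 mmol/kg

CA = 2.03 mmol/kg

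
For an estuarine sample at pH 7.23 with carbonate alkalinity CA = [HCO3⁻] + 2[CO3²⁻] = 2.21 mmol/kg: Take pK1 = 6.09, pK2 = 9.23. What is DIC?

CA = [HCO3⁻] + 2[CO3²⁻] = (α₁ + 2α₂)·DIC
At pH 7.23: [H⁺]/K1 = 10^-1.14 = 0.072444, K2/[H⁺] = 10^-2.00 = 0.010000
α₁ = 1/(1 + 0.072444 + 0.010000) = 1/1.0824 = 0.9238; α₂ = α₁·K2/[H⁺] = 0.009238
α₁ + 2α₂ = 0.9423
DIC = CA / (α₁ + 2α₂) = 2.21 / 0.9423 = 2.35 mmol/kg

DIC = 2.35 mmol/kg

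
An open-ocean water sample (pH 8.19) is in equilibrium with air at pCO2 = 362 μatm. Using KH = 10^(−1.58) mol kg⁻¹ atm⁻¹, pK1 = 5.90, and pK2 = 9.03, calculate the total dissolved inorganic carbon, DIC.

DIC = 2.13 mmol/kg

[CO2*] = KH · pCO2 = 10^(−1.58) × 362×10^-6 = 9.522×10^-6 mol/kg
α₀ = 1/(1 + K1/[H⁺] + K1K2/[H⁺]²) = 1/(1 + 10^+2.29 + 10^+1.45) = 0.004461
DIC = [CO2*]/α₀ = 9.522×10^-6 / 0.004461 = 2.13 mmol/kg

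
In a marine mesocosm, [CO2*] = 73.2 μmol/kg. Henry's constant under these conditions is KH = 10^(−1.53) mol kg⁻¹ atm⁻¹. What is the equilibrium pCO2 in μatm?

pCO2 = 2480 μatm

KH = 10^(−1.53) = 2.951×10^-2 mol kg⁻¹ atm⁻¹
pCO2 = [CO2*]/KH = 73.2×10^-6 / 2.951×10^-2 = 2.48×10^-3 atm = 2480 μatm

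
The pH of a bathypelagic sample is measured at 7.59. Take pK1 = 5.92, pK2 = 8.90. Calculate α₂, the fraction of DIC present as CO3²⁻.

α₂ = 0.0458

α₂ = 1 / (1 + [H⁺]/K2 + [H⁺]²/(K1K2)) = 1 / (1 + 10^+1.31 + 10^-0.36)
   = 1 / (1 + 20.417 + 0.43652) = 1/21.854 = 0.04576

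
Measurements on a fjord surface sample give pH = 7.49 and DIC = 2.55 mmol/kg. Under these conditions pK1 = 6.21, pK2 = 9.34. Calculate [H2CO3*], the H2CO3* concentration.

[CO2*] = 0.125 mmol/kg

α₀ = 1 / (1 + K1/[H⁺] + K1K2/[H⁺]²) = 1 / (1 + 10^+1.28 + 10^-0.57)
   = 1 / (1 + 19.055 + 0.26915) = 1/20.324 = 0.04920
[CO2*] = α₀ × DIC = 0.04920 × 2.55 = 0.125 mmol/kg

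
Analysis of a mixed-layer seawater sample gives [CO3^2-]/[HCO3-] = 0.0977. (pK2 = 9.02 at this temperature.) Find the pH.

From K2 = [H⁺][CO3^2-]/[HCO3-]:  pH = pK2 + log₁₀([CO3^2-]/[HCO3-])
log₁₀(0.0977) = -1.010
pH = 9.02 + (-1.010) = 8.01

pH = 8.01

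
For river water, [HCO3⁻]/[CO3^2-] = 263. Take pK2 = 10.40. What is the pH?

From K2 = [H⁺][CO3^2-]/[HCO3⁻]:  pH = pK2 − log₁₀([HCO3⁻]/[CO3^2-])
log₁₀(263) = +2.420
pH = 10.40 − (+2.420) = 7.98

pH = 7.98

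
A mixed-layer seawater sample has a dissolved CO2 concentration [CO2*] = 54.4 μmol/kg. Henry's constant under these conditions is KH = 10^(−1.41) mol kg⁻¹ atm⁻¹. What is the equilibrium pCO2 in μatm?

pCO2 = 1400 μatm

KH = 10^(−1.41) = 3.890×10^-2 mol kg⁻¹ atm⁻¹
pCO2 = [CO2*]/KH = 54.4×10^-6 / 3.890×10^-2 = 1.40×10^-3 atm = 1400 μatm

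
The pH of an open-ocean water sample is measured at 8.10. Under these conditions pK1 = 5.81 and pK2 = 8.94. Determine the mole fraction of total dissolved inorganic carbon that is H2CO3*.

α₀ = 0.00446

α₀ = 1 / (1 + K1/[H⁺] + K1K2/[H⁺]²) = 1 / (1 + 10^+2.29 + 10^+1.45)
   = 1 / (1 + 194.98 + 28.184) = 1/224.17 = 0.004461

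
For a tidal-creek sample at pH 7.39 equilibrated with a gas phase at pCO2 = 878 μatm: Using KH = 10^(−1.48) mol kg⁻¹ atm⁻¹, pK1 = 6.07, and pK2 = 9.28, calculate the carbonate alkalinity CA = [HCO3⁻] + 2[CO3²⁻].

CA = 0.623 mmol/kg

[CO2*] = KH · pCO2 = 10^(−1.48) × 878×10^-6 = 2.907×10^-5 mol/kg
α₀ = 1/(1 + K1/[H⁺] + K1K2/[H⁺]²) = 1/(1 + 10^+1.32 + 10^-0.57) = 0.04512
DIC = [CO2*]/α₀ = 2.907×10^-5 / 0.04512 = 0.6443 mmol/kg
CA = (α₁ + 2α₂)·DIC = (0.9427 + 2×0.01214) × 0.6443 = 0.623 mmol/kg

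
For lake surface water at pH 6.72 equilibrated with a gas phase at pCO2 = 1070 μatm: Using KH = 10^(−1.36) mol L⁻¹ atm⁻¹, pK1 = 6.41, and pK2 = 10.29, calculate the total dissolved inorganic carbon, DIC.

[CO2*] = KH · pCO2 = 10^(−1.36) × 1070×10^-6 = 4.671×10^-5 mol/L
α₀ = 1/(1 + K1/[H⁺] + K1K2/[H⁺]²) = 1/(1 + 10^+0.31 + 10^-3.26) = 0.3287
DIC = [CO2*]/α₀ = 4.671×10^-5 / 0.3287 = 0.142 mmol/L

DIC = 0.142 mmol/L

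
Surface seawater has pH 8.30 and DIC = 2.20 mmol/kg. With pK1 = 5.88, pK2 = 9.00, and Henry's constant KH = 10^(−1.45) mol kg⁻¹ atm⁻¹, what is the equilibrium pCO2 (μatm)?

pCO2 = 196 μatm

α₀ = 1 / (1 + K1/[H⁺] + K1K2/[H⁺]²) = 1 / (1 + 10^+2.42 + 10^+1.72)
   = 1 / (1 + 263.03 + 52.481) = 1/316.51 = 0.003159
[CO2*] = α₀ × DIC = 0.003159 × 2.20 = 0.006951 mmol/kg = 6.951 μmol/kg
pCO2 = [CO2*]/KH = 6.951×10^-6 / 3.548×10^-2 = 196 μatm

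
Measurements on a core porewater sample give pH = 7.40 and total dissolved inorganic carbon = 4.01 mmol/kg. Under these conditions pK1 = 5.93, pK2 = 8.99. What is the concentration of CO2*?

[CO2*] = 0.128 mmol/kg

α₀ = 1 / (1 + K1/[H⁺] + K1K2/[H⁺]²) = 1 / (1 + 10^+1.47 + 10^-0.12)
   = 1 / (1 + 29.512 + 0.75858) = 1/31.271 = 0.03198
[CO2*] = α₀ × DIC = 0.03198 × 4.01 = 0.128 mmol/kg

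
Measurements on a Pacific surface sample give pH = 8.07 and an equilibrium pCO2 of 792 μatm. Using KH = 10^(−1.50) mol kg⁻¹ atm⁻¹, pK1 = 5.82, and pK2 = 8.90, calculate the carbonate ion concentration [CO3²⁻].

[CO2*] = KH · pCO2 = 10^(−1.50) × 792×10^-6 = 2.505×10^-5 mol/kg
α₀ = 1/(1 + K1/[H⁺] + K1K2/[H⁺]²) = 1/(1 + 10^+2.25 + 10^+1.42) = 0.004875
DIC = [CO2*]/α₀ = 2.505×10^-5 / 0.004875 = 5.138 mmol/kg
[CO3²⁻] = α₂·DIC; α₂ = 0.1282, so [CO3²⁻] = 0.1282 × 5.138 = 0.659 mmol/kg

[CO3²⁻] = 0.659 mmol/kg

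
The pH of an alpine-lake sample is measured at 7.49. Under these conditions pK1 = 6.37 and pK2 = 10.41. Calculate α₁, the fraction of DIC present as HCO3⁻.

α₁ = 1 / (1 + [H⁺]/K1 + K2/[H⁺]) = 1 / (1 + 10^-1.12 + 10^-2.92)
   = 1 / (1 + 0.075858 + 0.0012023) = 1/1.0771 = 0.9285

α₁ = 0.928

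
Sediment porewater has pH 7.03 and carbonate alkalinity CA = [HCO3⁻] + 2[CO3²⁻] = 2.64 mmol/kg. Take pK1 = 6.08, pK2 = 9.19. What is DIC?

DIC = 2.91 mmol/kg

CA = [HCO3⁻] + 2[CO3²⁻] = (α₁ + 2α₂)·DIC
At pH 7.03: [H⁺]/K1 = 10^-0.95 = 0.11220, K2/[H⁺] = 10^-2.16 = 0.0069183
α₁ = 1/(1 + 0.11220 + 0.0069183) = 1/1.1191 = 0.8936; α₂ = α₁·K2/[H⁺] = 0.006182
α₁ + 2α₂ = 0.9059
DIC = CA / (α₁ + 2α₂) = 2.64 / 0.9059 = 2.91 mmol/kg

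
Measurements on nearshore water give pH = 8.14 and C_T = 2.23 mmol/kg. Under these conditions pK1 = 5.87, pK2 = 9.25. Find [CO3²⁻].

α₂ = 1 / (1 + [H⁺]/K2 + [H⁺]²/(K1K2)) = 1 / (1 + 10^+1.11 + 10^-1.16)
   = 1 / (1 + 12.882 + 0.069183) = 1/13.952 = 0.07168
[CO3²⁻] = α₂ × DIC = 0.07168 × 2.23 = 0.160 mmol/kg

[CO3²⁻] = 0.160 mmol/kg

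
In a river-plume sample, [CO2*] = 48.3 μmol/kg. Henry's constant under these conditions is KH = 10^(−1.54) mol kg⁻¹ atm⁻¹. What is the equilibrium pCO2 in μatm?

KH = 10^(−1.54) = 2.884×10^-2 mol kg⁻¹ atm⁻¹
pCO2 = [CO2*]/KH = 48.3×10^-6 / 2.884×10^-2 = 1.67×10^-3 atm = 1670 μatm

pCO2 = 1670 μatm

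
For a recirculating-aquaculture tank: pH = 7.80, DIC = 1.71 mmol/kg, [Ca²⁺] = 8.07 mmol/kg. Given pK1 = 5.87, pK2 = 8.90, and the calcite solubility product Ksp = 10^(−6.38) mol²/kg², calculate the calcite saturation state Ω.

Ω = 2.41

α₂ = 1 / (1 + [H⁺]/K2 + [H⁺]²/(K1K2)) = 1 / (1 + 10^+1.10 + 10^-0.83)
   = 1 / (1 + 12.589 + 0.14791) = 1/13.737 = 0.07280
[CO3²⁻] = α₂ × DIC = 0.07280 × 1.71 = 0.1245 mmol/kg
Ksp = 10^(−6.38) = 4.169×10^-7
Ω = [Ca²⁺][CO3²⁻]/Ksp = (8.07×10^-3)(1.245×10^-4) / 4.169×10^-7 = 2.41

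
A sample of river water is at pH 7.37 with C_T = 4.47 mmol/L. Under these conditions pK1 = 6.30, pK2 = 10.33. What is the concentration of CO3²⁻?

α₂ = 1 / (1 + [H⁺]/K2 + [H⁺]²/(K1K2)) = 1 / (1 + 10^+2.96 + 10^+1.89)
   = 1 / (1 + 912.01 + 77.625) = 1/990.64 = 0.001009
[CO3²⁻] = α₂ × DIC = 0.001009 × 4.47 = 0.00451 mmol/L = 4.51 μmol/L

[CO3²⁻] = 4.51 μmol/L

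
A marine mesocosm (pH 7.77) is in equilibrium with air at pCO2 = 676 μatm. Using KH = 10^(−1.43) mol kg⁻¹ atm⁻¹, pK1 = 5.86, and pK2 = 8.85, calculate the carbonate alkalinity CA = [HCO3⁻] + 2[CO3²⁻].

[CO2*] = KH · pCO2 = 10^(−1.43) × 676×10^-6 = 2.512×10^-5 mol/kg
α₀ = 1/(1 + K1/[H⁺] + K1K2/[H⁺]²) = 1/(1 + 10^+1.91 + 10^+0.83) = 0.01123
DIC = [CO2*]/α₀ = 2.512×10^-5 / 0.01123 = 2.236 mmol/kg
CA = (α₁ + 2α₂)·DIC = (0.9128 + 2×0.07593) × 2.236 = 2.38 mmol/kg

CA = 2.38 mmol/kg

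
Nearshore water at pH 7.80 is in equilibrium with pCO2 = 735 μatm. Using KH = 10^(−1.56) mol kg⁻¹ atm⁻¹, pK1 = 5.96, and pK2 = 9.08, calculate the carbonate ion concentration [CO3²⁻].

[CO2*] = KH · pCO2 = 10^(−1.56) × 735×10^-6 = 2.024×10^-5 mol/kg
α₀ = 1/(1 + K1/[H⁺] + K1K2/[H⁺]²) = 1/(1 + 10^+1.84 + 10^+0.56) = 0.01355
DIC = [CO2*]/α₀ = 2.024×10^-5 / 0.01355 = 1.494 mmol/kg
[CO3²⁻] = α₂·DIC; α₂ = 0.04919, so [CO3²⁻] = 0.04919 × 1.494 = 0.0735 mmol/kg

[CO3²⁻] = 0.0735 mmol/kg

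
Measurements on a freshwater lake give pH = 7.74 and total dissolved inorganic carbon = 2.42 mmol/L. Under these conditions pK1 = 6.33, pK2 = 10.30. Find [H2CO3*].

α₀ = 1 / (1 + K1/[H⁺] + K1K2/[H⁺]²) = 1 / (1 + 10^+1.41 + 10^-1.15)
   = 1 / (1 + 25.704 + 0.070795) = 1/26.775 = 0.03735
[CO2*] = α₀ × DIC = 0.03735 × 2.42 = 0.0904 mmol/L

[CO2*] = 0.0904 mmol/L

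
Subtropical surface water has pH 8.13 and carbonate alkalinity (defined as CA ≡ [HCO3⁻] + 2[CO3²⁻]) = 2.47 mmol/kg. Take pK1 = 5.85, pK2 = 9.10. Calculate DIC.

DIC = 2.26 mmol/kg

CA = [HCO3⁻] + 2[CO3²⁻] = (α₁ + 2α₂)·DIC
At pH 8.13: [H⁺]/K1 = 10^-2.28 = 0.0052481, K2/[H⁺] = 10^-0.97 = 0.10715
α₁ = 1/(1 + 0.0052481 + 0.10715) = 1/1.1124 = 0.8990; α₂ = α₁·K2/[H⁺] = 0.09633
α₁ + 2α₂ = 1.0916
DIC = CA / (α₁ + 2α₂) = 2.47 / 1.0916 = 2.26 mmol/kg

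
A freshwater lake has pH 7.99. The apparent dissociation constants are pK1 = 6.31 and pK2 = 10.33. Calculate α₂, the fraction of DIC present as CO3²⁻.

α₂ = 0.00446

α₂ = 1 / (1 + [H⁺]/K2 + [H⁺]²/(K1K2)) = 1 / (1 + 10^+2.34 + 10^+0.66)
   = 1 / (1 + 218.78 + 4.5709) = 1/224.35 = 0.004457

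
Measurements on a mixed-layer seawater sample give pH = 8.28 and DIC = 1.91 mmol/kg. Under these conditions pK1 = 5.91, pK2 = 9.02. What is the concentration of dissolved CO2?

α₀ = 1 / (1 + K1/[H⁺] + K1K2/[H⁺]²) = 1 / (1 + 10^+2.37 + 10^+1.63)
   = 1 / (1 + 234.42 + 42.658) = 1/278.08 = 0.003596
[CO2*] = α₀ × DIC = 0.003596 × 1.91 = 0.00687 mmol/kg = 6.87 μmol/kg

[CO2*] = 6.87 μmol/kg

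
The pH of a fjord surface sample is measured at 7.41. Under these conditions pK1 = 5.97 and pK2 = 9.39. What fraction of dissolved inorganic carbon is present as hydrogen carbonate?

α₁ = 1 / (1 + [H⁺]/K1 + K2/[H⁺]) = 1 / (1 + 10^-1.44 + 10^-1.98)
   = 1 / (1 + 0.036308 + 0.010471) = 1/1.0468 = 0.9553

α₁ = 0.955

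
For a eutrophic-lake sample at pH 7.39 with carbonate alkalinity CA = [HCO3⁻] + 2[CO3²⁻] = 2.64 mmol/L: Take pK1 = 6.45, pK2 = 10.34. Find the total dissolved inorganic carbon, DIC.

DIC = 2.94 mmol/L

CA = [HCO3⁻] + 2[CO3²⁻] = (α₁ + 2α₂)·DIC
At pH 7.39: [H⁺]/K1 = 10^-0.94 = 0.11482, K2/[H⁺] = 10^-2.95 = 0.0011220
α₁ = 1/(1 + 0.11482 + 0.0011220) = 1/1.1159 = 0.8961; α₂ = α₁·K2/[H⁺] = 0.001005
α₁ + 2α₂ = 0.8981
DIC = CA / (α₁ + 2α₂) = 2.64 / 0.8981 = 2.94 mmol/L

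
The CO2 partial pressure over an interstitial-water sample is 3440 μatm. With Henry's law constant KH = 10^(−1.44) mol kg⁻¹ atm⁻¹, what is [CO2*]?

KH = 10^(−1.44) = 3.631×10^-2 mol kg⁻¹ atm⁻¹
[CO2*] = KH · pCO2 = 3.631×10^-2 × 3440×10^-6 atm = 1.25×10^-4 mol/kg

[CO2*] = 125 μmol/kg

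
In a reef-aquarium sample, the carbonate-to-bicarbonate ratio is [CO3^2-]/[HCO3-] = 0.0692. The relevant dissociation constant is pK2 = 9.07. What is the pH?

pH = 7.91

From K2 = [H⁺][CO3^2-]/[HCO3-]:  pH = pK2 + log₁₀([CO3^2-]/[HCO3-])
log₁₀(0.0692) = -1.160
pH = 9.07 + (-1.160) = 7.91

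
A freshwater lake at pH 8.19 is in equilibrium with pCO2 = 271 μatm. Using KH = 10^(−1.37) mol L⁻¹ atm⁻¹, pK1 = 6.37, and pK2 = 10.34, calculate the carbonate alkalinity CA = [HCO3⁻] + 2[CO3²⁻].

[CO2*] = KH · pCO2 = 10^(−1.37) × 271×10^-6 = 1.156×10^-5 mol/L
α₀ = 1/(1 + K1/[H⁺] + K1K2/[H⁺]²) = 1/(1 + 10^+1.82 + 10^-0.33) = 0.01481
DIC = [CO2*]/α₀ = 1.156×10^-5 / 0.01481 = 0.7807 mmol/L
CA = (α₁ + 2α₂)·DIC = (0.9783 + 2×0.006926) × 0.7807 = 0.775 mmol/L

CA = 0.775 mmol/L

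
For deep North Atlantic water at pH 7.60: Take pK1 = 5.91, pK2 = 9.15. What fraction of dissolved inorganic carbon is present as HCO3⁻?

α₁ = 1 / (1 + [H⁺]/K1 + K2/[H⁺]) = 1 / (1 + 10^-1.69 + 10^-1.55)
   = 1 / (1 + 0.020417 + 0.028184) = 1/1.0486 = 0.9537

α₁ = 0.954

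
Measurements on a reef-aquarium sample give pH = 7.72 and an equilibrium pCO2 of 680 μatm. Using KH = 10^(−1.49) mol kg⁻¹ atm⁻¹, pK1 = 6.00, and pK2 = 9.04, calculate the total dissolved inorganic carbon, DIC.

DIC = 1.23 mmol/kg

[CO2*] = KH · pCO2 = 10^(−1.49) × 680×10^-6 = 2.200×10^-5 mol/kg
α₀ = 1/(1 + K1/[H⁺] + K1K2/[H⁺]²) = 1/(1 + 10^+1.72 + 10^+0.40) = 0.01786
DIC = [CO2*]/α₀ = 2.200×10^-5 / 0.01786 = 1.23 mmol/kg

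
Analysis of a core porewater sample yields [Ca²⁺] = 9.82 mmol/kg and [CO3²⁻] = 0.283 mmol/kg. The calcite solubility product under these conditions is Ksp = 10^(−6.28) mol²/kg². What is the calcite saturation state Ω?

Ω = 5.30

Ksp = 10^(−6.28) = 5.248×10^-7
Ω = [Ca²⁺][CO3²⁻]/Ksp = (9.82×10^-3)(0.283×10^-3) / 5.248×10^-7 = 5.30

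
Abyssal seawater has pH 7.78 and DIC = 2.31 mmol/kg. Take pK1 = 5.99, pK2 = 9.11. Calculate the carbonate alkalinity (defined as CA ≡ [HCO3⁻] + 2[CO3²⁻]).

CA = [HCO3⁻] + 2[CO3²⁻] = (α₁ + 2α₂)·DIC
At pH 7.78: [H⁺]/K1 = 10^-1.79 = 0.016218, K2/[H⁺] = 10^-1.33 = 0.046774
α₁ = 1/(1 + 0.016218 + 0.046774) = 1/1.0630 = 0.9407; α₂ = α₁·K2/[H⁺] = 0.04400
α₁ + 2α₂ = 1.0287
CA = 1.0287 × 2.31 = 2.38 mmol/kg

CA = 2.38 mmol/kg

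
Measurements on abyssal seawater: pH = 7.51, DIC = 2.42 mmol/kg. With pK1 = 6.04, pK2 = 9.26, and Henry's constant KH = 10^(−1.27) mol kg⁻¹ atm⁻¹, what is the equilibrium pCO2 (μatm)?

pCO2 = 1450 μatm

α₀ = 1 / (1 + K1/[H⁺] + K1K2/[H⁺]²) = 1 / (1 + 10^+1.47 + 10^-0.28)
   = 1 / (1 + 29.512 + 0.52481) = 1/31.037 = 0.03222
[CO2*] = α₀ × DIC = 0.03222 × 2.42 = 0.07797 mmol/kg
pCO2 = [CO2*]/KH = 7.797×10^-5 / 5.370×10^-2 = 1450 μatm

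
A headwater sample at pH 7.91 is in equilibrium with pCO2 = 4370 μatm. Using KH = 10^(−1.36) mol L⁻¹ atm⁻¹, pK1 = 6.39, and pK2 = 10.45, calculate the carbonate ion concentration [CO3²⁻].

[CO3²⁻] = 18.2 μmol/L

[CO2*] = KH · pCO2 = 10^(−1.36) × 4370×10^-6 = 1.908×10^-4 mol/L
α₀ = 1/(1 + K1/[H⁺] + K1K2/[H⁺]²) = 1/(1 + 10^+1.52 + 10^-1.02) = 0.02923
DIC = [CO2*]/α₀ = 1.908×10^-4 / 0.02923 = 6.526 mmol/L
[CO3²⁻] = α₂·DIC; α₂ = 0.002792, so [CO3²⁻] = 0.002792 × 6.526 = 0.0182 mmol/L = 18.2 μmol/L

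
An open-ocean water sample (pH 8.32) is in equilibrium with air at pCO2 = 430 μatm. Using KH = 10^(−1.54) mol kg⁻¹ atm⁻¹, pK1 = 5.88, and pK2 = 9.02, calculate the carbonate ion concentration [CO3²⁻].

[CO3²⁻] = 0.682 mmol/kg

[CO2*] = KH · pCO2 = 10^(−1.54) × 430×10^-6 = 1.240×10^-5 mol/kg
α₀ = 1/(1 + K1/[H⁺] + K1K2/[H⁺]²) = 1/(1 + 10^+2.44 + 10^+1.74) = 0.003018
DIC = [CO2*]/α₀ = 1.240×10^-5 / 0.003018 = 4.110 mmol/kg
[CO3²⁻] = α₂·DIC; α₂ = 0.1658, so [CO3²⁻] = 0.1658 × 4.110 = 0.682 mmol/kg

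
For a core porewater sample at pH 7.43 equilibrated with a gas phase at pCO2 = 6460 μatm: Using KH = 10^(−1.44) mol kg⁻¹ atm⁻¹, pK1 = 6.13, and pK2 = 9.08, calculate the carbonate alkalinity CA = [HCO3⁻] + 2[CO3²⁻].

[CO2*] = KH · pCO2 = 10^(−1.44) × 6460×10^-6 = 2.345×10^-4 mol/kg
α₀ = 1/(1 + K1/[H⁺] + K1K2/[H⁺]²) = 1/(1 + 10^+1.30 + 10^-0.35) = 0.04673
DIC = [CO2*]/α₀ = 2.345×10^-4 / 0.04673 = 5.019 mmol/kg
CA = (α₁ + 2α₂)·DIC = (0.9324 + 2×0.02087) × 5.019 = 4.89 mmol/kg

CA = 4.89 mmol/kg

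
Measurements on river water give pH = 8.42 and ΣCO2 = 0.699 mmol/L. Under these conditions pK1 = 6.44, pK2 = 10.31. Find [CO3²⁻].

[CO3²⁻] = 8.80 μmol/L

α₂ = 1 / (1 + [H⁺]/K2 + [H⁺]²/(K1K2)) = 1 / (1 + 10^+1.89 + 10^-0.09)
   = 1 / (1 + 77.625 + 0.81283) = 1/79.438 = 0.01259
[CO3²⁻] = α₂ × DIC = 0.01259 × 0.699 = 0.00880 mmol/L = 8.80 μmol/L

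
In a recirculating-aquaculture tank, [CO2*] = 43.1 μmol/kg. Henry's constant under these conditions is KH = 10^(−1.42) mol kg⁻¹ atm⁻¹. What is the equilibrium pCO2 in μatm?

pCO2 = 1130 μatm

KH = 10^(−1.42) = 3.802×10^-2 mol kg⁻¹ atm⁻¹
pCO2 = [CO2*]/KH = 43.1×10^-6 / 3.802×10^-2 = 1.13×10^-3 atm = 1130 μatm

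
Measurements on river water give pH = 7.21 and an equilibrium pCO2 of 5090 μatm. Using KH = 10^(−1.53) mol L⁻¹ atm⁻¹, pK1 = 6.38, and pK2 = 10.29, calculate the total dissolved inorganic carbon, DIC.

DIC = 1.17 mmol/L

[CO2*] = KH · pCO2 = 10^(−1.53) × 5090×10^-6 = 1.502×10^-4 mol/L
α₀ = 1/(1 + K1/[H⁺] + K1K2/[H⁺]²) = 1/(1 + 10^+0.83 + 10^-2.25) = 0.1288
DIC = [CO2*]/α₀ = 1.502×10^-4 / 0.1288 = 1.17 mmol/L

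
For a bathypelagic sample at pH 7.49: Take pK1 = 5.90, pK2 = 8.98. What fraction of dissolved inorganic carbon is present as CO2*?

α₀ = 0.0243

α₀ = 1 / (1 + K1/[H⁺] + K1K2/[H⁺]²) = 1 / (1 + 10^+1.59 + 10^+0.10)
   = 1 / (1 + 38.905 + 1.2589) = 1/41.163 = 0.02429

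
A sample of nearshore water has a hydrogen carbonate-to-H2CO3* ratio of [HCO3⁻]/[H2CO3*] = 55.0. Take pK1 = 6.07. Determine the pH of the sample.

From K1 = [H⁺][HCO3⁻]/[H2CO3*]:  pH = pK1 + log₁₀([HCO3⁻]/[H2CO3*])
log₁₀(55.0) = +1.740
pH = 6.07 + (+1.740) = 7.81

pH = 7.81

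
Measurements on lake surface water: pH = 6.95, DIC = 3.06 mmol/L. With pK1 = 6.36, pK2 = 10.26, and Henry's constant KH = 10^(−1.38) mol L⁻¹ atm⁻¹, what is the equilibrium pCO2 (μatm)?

pCO2 = 1.50×10^4 μatm

α₀ = 1 / (1 + K1/[H⁺] + K1K2/[H⁺]²) = 1 / (1 + 10^+0.59 + 10^-2.72)
   = 1 / (1 + 3.8905 + 0.0019055) = 1/4.8924 = 0.2044
[CO2*] = α₀ × DIC = 0.2044 × 3.06 = 0.6255 mmol/L
pCO2 = [CO2*]/KH = 6.255×10^-4 / 4.169×10^-2 = 1.50×10^4 μatm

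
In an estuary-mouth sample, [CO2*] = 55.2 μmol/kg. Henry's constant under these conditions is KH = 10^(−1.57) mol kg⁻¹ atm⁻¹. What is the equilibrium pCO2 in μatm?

pCO2 = 2050 μatm

KH = 10^(−1.57) = 2.692×10^-2 mol kg⁻¹ atm⁻¹
pCO2 = [CO2*]/KH = 55.2×10^-6 / 2.692×10^-2 = 2.05×10^-3 atm = 2050 μatm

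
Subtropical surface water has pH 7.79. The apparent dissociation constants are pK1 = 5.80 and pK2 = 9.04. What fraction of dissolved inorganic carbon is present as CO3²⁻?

α₂ = 1 / (1 + [H⁺]/K2 + [H⁺]²/(K1K2)) = 1 / (1 + 10^+1.25 + 10^-0.74)
   = 1 / (1 + 17.783 + 0.18197) = 1/18.965 = 0.05273

α₂ = 0.0527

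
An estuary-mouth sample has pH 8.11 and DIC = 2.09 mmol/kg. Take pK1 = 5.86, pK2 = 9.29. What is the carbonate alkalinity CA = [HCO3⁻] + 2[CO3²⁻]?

CA = 2.21 mmol/kg

CA = [HCO3⁻] + 2[CO3²⁻] = (α₁ + 2α₂)·DIC
At pH 8.11: [H⁺]/K1 = 10^-2.25 = 0.0056234, K2/[H⁺] = 10^-1.18 = 0.066069
α₁ = 1/(1 + 0.0056234 + 0.066069) = 1/1.0717 = 0.9331; α₂ = α₁·K2/[H⁺] = 0.06165
α₁ + 2α₂ = 1.0564
CA = 1.0564 × 2.09 = 2.21 mmol/kg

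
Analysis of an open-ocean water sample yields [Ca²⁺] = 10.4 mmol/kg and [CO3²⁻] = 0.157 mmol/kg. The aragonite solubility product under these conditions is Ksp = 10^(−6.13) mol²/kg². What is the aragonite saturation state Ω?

Ω = 2.20

Ksp = 10^(−6.13) = 7.413×10^-7
Ω = [Ca²⁺][CO3²⁻]/Ksp = (10.4×10^-3)(0.157×10^-3) / 7.413×10^-7 = 2.20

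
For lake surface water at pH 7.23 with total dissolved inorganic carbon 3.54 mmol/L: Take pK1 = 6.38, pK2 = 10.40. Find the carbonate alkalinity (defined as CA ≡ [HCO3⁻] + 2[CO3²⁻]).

CA = 3.10 mmol/L

CA = [HCO3⁻] + 2[CO3²⁻] = (α₁ + 2α₂)·DIC
At pH 7.23: [H⁺]/K1 = 10^-0.85 = 0.14125, K2/[H⁺] = 10^-3.17 = 0.00067608
α₁ = 1/(1 + 0.14125 + 0.00067608) = 1/1.1419 = 0.8757; α₂ = α₁·K2/[H⁺] = 0.0005921
α₁ + 2α₂ = 0.8769
CA = 0.8769 × 3.54 = 3.10 mmol/L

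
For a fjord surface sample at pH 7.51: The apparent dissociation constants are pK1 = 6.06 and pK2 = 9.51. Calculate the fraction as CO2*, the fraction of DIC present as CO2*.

α₀ = 0.0339

α₀ = 1 / (1 + K1/[H⁺] + K1K2/[H⁺]²) = 1 / (1 + 10^+1.45 + 10^-0.55)
   = 1 / (1 + 28.184 + 0.28184) = 1/29.466 = 0.03394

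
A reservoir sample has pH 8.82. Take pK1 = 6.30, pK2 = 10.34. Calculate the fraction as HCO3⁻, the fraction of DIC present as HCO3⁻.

α₁ = 1 / (1 + [H⁺]/K1 + K2/[H⁺]) = 1 / (1 + 10^-2.52 + 10^-1.52)
   = 1 / (1 + 0.0030200 + 0.030200) = 1/1.0332 = 0.9678

α₁ = 0.968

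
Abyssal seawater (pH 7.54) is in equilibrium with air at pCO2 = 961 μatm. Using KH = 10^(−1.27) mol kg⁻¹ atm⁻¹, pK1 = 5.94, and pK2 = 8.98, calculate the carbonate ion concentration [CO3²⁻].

[CO2*] = KH · pCO2 = 10^(−1.27) × 961×10^-6 = 5.161×10^-5 mol/kg
α₀ = 1/(1 + K1/[H⁺] + K1K2/[H⁺]²) = 1/(1 + 10^+1.60 + 10^+0.16) = 0.02367
DIC = [CO2*]/α₀ = 5.161×10^-5 / 0.02367 = 2.181 mmol/kg
[CO3²⁻] = α₂·DIC; α₂ = 0.03421, so [CO3²⁻] = 0.03421 × 2.181 = 0.0746 mmol/kg

[CO3²⁻] = 0.0746 mmol/kg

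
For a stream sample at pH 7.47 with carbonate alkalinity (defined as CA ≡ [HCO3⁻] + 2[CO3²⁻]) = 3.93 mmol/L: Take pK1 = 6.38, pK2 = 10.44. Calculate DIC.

CA = [HCO3⁻] + 2[CO3²⁻] = (α₁ + 2α₂)·DIC
At pH 7.47: [H⁺]/K1 = 10^-1.09 = 0.081283, K2/[H⁺] = 10^-2.97 = 0.0010715
α₁ = 1/(1 + 0.081283 + 0.0010715) = 1/1.0824 = 0.9239; α₂ = α₁·K2/[H⁺] = 0.0009900
α₁ + 2α₂ = 0.9259
DIC = CA / (α₁ + 2α₂) = 3.93 / 0.9259 = 4.24 mmol/L

DIC = 4.24 mmol/L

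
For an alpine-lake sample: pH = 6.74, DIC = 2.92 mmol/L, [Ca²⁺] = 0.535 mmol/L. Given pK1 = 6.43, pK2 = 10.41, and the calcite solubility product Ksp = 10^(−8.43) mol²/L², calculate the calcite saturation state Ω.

α₂ = 1 / (1 + [H⁺]/K2 + [H⁺]²/(K1K2)) = 1 / (1 + 10^+3.67 + 10^+3.36)
   = 1 / (1 + 4677.4 + 2290.9) = 1/6969.2 = 0.0001435
[CO3²⁻] = α₂ × DIC = 0.0001435 × 2.92 = 0.0004190 mmol/L = 0.4190 μmol/L
Ksp = 10^(−8.43) = 3.715×10^-9
Ω = [Ca²⁺][CO3²⁻]/Ksp = (0.535×10^-3)(4.190×10^-7) / 3.715×10^-9 = 0.0603

Ω = 0.0603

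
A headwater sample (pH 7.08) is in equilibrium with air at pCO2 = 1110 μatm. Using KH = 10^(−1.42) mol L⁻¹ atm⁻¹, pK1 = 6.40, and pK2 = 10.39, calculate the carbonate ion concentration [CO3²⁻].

[CO3²⁻] = 0.0989 μmol/L

[CO2*] = KH · pCO2 = 10^(−1.42) × 1110×10^-6 = 4.220×10^-5 mol/L
α₀ = 1/(1 + K1/[H⁺] + K1K2/[H⁺]²) = 1/(1 + 10^+0.68 + 10^-2.63) = 0.1728
DIC = [CO2*]/α₀ = 4.220×10^-5 / 0.1728 = 0.2443 mmol/L
[CO3²⁻] = α₂·DIC; α₂ = 0.0004050, so [CO3²⁻] = 0.0004050 × 0.2443 = 9.89×10^-5 mmol/L = 0.0989 μmol/L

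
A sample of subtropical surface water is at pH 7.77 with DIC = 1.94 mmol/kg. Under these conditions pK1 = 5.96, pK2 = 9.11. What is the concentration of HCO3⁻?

α₁ = 1 / (1 + [H⁺]/K1 + K2/[H⁺]) = 1 / (1 + 10^-1.81 + 10^-1.34)
   = 1 / (1 + 0.015488 + 0.045709) = 1/1.0612 = 0.9423
[HCO3⁻] = α₁ × DIC = 0.9423 × 1.94 = 1.83 mmol/kg

[HCO3⁻] = 1.83 mmol/kg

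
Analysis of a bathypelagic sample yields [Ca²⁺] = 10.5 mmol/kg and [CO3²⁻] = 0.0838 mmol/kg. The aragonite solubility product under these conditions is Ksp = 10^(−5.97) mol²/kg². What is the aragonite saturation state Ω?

Ksp = 10^(−5.97) = 1.072×10^-6
Ω = [Ca²⁺][CO3²⁻]/Ksp = (10.5×10^-3)(0.0838×10^-3) / 1.072×10^-6 = 0.821

Ω = 0.821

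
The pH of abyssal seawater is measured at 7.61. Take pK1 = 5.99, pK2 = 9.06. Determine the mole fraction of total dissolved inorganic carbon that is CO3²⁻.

α₂ = 1 / (1 + [H⁺]/K2 + [H⁺]²/(K1K2)) = 1 / (1 + 10^+1.45 + 10^-0.17)
   = 1 / (1 + 28.184 + 0.67608) = 1/29.860 = 0.03349

α₂ = 0.0335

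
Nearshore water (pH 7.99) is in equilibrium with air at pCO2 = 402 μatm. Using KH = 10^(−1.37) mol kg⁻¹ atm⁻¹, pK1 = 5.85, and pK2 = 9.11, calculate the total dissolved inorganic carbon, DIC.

DIC = 2.56 mmol/kg

[CO2*] = KH · pCO2 = 10^(−1.37) × 402×10^-6 = 1.715×10^-5 mol/kg
α₀ = 1/(1 + K1/[H⁺] + K1K2/[H⁺]²) = 1/(1 + 10^+2.14 + 10^+1.02) = 0.006689
DIC = [CO2*]/α₀ = 1.715×10^-5 / 0.006689 = 2.56 mmol/kg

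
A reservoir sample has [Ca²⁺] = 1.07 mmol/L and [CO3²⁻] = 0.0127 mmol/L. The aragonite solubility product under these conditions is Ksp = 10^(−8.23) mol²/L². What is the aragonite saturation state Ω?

Ω = 2.31

Ksp = 10^(−8.23) = 5.888×10^-9
Ω = [Ca²⁺][CO3²⁻]/Ksp = (1.07×10^-3)(0.0127×10^-3) / 5.888×10^-9 = 2.31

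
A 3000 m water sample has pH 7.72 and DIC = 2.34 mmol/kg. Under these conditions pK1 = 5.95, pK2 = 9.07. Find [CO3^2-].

α₂ = 1 / (1 + [H⁺]/K2 + [H⁺]²/(K1K2)) = 1 / (1 + 10^+1.35 + 10^-0.42)
   = 1 / (1 + 22.387 + 0.38019) = 1/23.767 = 0.04207
[CO3²⁻] = α₂ × DIC = 0.04207 × 2.34 = 0.0985 mmol/kg

[CO3²⁻] = 0.0985 mmol/kg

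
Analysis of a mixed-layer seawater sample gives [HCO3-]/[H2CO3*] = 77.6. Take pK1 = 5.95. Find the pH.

pH = 7.84

From K1 = [H⁺][HCO3-]/[H2CO3*]:  pH = pK1 + log₁₀([HCO3-]/[H2CO3*])
log₁₀(77.6) = +1.890
pH = 5.95 + (+1.890) = 7.84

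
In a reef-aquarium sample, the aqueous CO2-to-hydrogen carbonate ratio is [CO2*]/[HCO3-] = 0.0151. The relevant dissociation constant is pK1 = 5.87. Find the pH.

pH = 7.69

From K1 = [H⁺][HCO3-]/[CO2*]:  pH = pK1 − log₁₀([CO2*]/[HCO3-])
log₁₀(0.0151) = -1.821
pH = 5.87 − (-1.821) = 7.69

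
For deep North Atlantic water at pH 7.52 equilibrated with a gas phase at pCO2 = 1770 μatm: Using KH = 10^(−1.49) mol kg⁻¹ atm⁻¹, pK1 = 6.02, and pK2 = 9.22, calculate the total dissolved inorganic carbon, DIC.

DIC = 1.90 mmol/kg

[CO2*] = KH · pCO2 = 10^(−1.49) × 1770×10^-6 = 5.728×10^-5 mol/kg
α₀ = 1/(1 + K1/[H⁺] + K1K2/[H⁺]²) = 1/(1 + 10^+1.50 + 10^-0.20) = 0.03007
DIC = [CO2*]/α₀ = 5.728×10^-5 / 0.03007 = 1.90 mmol/kg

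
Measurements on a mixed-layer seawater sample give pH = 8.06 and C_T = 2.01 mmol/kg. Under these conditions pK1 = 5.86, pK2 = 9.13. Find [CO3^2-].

[CO3²⁻] = 0.157 mmol/kg

α₂ = 1 / (1 + [H⁺]/K2 + [H⁺]²/(K1K2)) = 1 / (1 + 10^+1.07 + 10^-1.13)
   = 1 / (1 + 11.749 + 0.074131) = 1/12.823 = 0.07798
[CO3²⁻] = α₂ × DIC = 0.07798 × 2.01 = 0.157 mmol/kg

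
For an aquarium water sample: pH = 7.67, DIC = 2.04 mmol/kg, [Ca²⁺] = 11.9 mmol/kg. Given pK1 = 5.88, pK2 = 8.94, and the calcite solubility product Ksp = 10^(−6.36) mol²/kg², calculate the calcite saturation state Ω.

Ω = 2.79

α₂ = 1 / (1 + [H⁺]/K2 + [H⁺]²/(K1K2)) = 1 / (1 + 10^+1.27 + 10^-0.52)
   = 1 / (1 + 18.621 + 0.30200) = 1/19.923 = 0.05019
[CO3²⁻] = α₂ × DIC = 0.05019 × 2.04 = 0.1024 mmol/kg
Ksp = 10^(−6.36) = 4.365×10^-7
Ω = [Ca²⁺][CO3²⁻]/Ksp = (11.9×10^-3)(1.024×10^-4) / 4.365×10^-7 = 2.79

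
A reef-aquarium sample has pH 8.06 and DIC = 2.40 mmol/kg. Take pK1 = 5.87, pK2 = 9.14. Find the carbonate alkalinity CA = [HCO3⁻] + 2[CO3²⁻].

CA = 2.57 mmol/kg

CA = [HCO3⁻] + 2[CO3²⁻] = (α₁ + 2α₂)·DIC
At pH 8.06: [H⁺]/K1 = 10^-2.19 = 0.0064565, K2/[H⁺] = 10^-1.08 = 0.083176
α₁ = 1/(1 + 0.0064565 + 0.083176) = 1/1.0896 = 0.9177; α₂ = α₁·K2/[H⁺] = 0.07633
α₁ + 2α₂ = 1.0704
CA = 1.0704 × 2.40 = 2.57 mmol/kg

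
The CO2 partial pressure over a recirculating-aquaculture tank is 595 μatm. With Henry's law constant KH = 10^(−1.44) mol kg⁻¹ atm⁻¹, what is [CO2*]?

[CO2*] = 21.6 μmol/kg

KH = 10^(−1.44) = 3.631×10^-2 mol kg⁻¹ atm⁻¹
[CO2*] = KH · pCO2 = 3.631×10^-2 × 595×10^-6 atm = 2.16×10^-5 mol/kg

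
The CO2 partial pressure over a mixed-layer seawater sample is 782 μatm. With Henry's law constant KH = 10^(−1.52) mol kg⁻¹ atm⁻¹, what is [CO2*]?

[CO2*] = 23.6 μmol/kg

KH = 10^(−1.52) = 3.020×10^-2 mol kg⁻¹ atm⁻¹
[CO2*] = KH · pCO2 = 3.020×10^-2 × 782×10^-6 atm = 2.36×10^-5 mol/kg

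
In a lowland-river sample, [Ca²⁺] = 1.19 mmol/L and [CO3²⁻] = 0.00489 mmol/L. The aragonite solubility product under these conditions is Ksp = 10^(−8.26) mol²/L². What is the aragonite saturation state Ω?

Ω = 1.06

Ksp = 10^(−8.26) = 5.495×10^-9
Ω = [Ca²⁺][CO3²⁻]/Ksp = (1.19×10^-3)(0.00489×10^-3) / 5.495×10^-9 = 1.06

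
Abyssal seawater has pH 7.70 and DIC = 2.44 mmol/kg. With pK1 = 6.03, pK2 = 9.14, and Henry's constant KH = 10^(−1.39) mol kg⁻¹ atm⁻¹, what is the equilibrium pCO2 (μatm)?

pCO2 = 1210 μatm

α₀ = 1 / (1 + K1/[H⁺] + K1K2/[H⁺]²) = 1 / (1 + 10^+1.67 + 10^+0.23)
   = 1 / (1 + 46.774 + 1.6982) = 1/49.472 = 0.02021
[CO2*] = α₀ × DIC = 0.02021 × 2.44 = 0.04932 mmol/kg
pCO2 = [CO2*]/KH = 4.932×10^-5 / 4.074×10^-2 = 1210 μatm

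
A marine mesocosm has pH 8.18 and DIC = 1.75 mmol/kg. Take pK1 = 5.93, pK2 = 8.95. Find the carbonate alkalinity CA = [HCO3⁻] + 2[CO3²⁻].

CA = 1.99 mmol/kg

CA = [HCO3⁻] + 2[CO3²⁻] = (α₁ + 2α₂)·DIC
At pH 8.18: [H⁺]/K1 = 10^-2.25 = 0.0056234, K2/[H⁺] = 10^-0.77 = 0.16982
α₁ = 1/(1 + 0.0056234 + 0.16982) = 1/1.1754 = 0.8507; α₂ = α₁·K2/[H⁺] = 0.1445
α₁ + 2α₂ = 1.1397
CA = 1.1397 × 1.75 = 1.99 mmol/kg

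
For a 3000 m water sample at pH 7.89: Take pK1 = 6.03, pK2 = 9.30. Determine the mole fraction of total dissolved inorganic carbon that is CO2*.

α₀ = 1 / (1 + K1/[H⁺] + K1K2/[H⁺]²) = 1 / (1 + 10^+1.86 + 10^+0.45)
   = 1 / (1 + 72.444 + 2.8184) = 1/76.262 = 0.01311

α₀ = 0.0131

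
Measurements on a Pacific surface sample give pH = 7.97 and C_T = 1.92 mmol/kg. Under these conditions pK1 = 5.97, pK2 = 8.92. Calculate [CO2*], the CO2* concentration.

[CO2*] = 17.1 μmol/kg

α₀ = 1 / (1 + K1/[H⁺] + K1K2/[H⁺]²) = 1 / (1 + 10^+2.00 + 10^+1.05)
   = 1 / (1 + 100.00 + 11.220) = 1/112.22 = 0.008911
[CO2*] = α₀ × DIC = 0.008911 × 1.92 = 0.0171 mmol/kg = 17.1 μmol/kg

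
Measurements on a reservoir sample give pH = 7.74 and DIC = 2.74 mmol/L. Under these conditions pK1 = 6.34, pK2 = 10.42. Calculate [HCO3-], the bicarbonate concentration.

α₁ = 1 / (1 + [H⁺]/K1 + K2/[H⁺]) = 1 / (1 + 10^-1.40 + 10^-2.68)
   = 1 / (1 + 0.039811 + 0.0020893) = 1/1.0419 = 0.9598
[HCO3⁻] = α₁ × DIC = 0.9598 × 2.74 = 2.63 mmol/L

[HCO3⁻] = 2.63 mmol/L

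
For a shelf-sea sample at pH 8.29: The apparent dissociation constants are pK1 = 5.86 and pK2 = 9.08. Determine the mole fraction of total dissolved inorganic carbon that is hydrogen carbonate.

α₁ = 1 / (1 + [H⁺]/K1 + K2/[H⁺]) = 1 / (1 + 10^-2.43 + 10^-0.79)
   = 1 / (1 + 0.0037154 + 0.16218) = 1/1.1659 = 0.8577

α₁ = 0.858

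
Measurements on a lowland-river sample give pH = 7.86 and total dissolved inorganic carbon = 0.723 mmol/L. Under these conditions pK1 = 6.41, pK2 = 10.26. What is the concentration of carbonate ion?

α₂ = 1 / (1 + [H⁺]/K2 + [H⁺]²/(K1K2)) = 1 / (1 + 10^+2.40 + 10^+0.95)
   = 1 / (1 + 251.19 + 8.9125) = 1/261.10 = 0.003830
[CO3²⁻] = α₂ × DIC = 0.003830 × 0.723 = 0.00277 mmol/L = 2.77 μmol/L

[CO3²⁻] = 2.77 μmol/L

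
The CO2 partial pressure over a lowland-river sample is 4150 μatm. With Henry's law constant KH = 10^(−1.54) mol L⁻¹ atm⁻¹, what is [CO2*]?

[CO2*] = 120 μmol/L

KH = 10^(−1.54) = 2.884×10^-2 mol L⁻¹ atm⁻¹
[CO2*] = KH · pCO2 = 2.884×10^-2 × 4150×10^-6 atm = 1.20×10^-4 mol/L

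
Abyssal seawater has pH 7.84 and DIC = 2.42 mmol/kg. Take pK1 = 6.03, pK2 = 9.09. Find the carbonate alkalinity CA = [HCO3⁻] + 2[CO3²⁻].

CA = [HCO3⁻] + 2[CO3²⁻] = (α₁ + 2α₂)·DIC
At pH 7.84: [H⁺]/K1 = 10^-1.81 = 0.015488, K2/[H⁺] = 10^-1.25 = 0.056234
α₁ = 1/(1 + 0.015488 + 0.056234) = 1/1.0717 = 0.9331; α₂ = α₁·K2/[H⁺] = 0.05247
α₁ + 2α₂ = 1.0380
CA = 1.0380 × 2.42 = 2.51 mmol/kg

CA = 2.51 mmol/kg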